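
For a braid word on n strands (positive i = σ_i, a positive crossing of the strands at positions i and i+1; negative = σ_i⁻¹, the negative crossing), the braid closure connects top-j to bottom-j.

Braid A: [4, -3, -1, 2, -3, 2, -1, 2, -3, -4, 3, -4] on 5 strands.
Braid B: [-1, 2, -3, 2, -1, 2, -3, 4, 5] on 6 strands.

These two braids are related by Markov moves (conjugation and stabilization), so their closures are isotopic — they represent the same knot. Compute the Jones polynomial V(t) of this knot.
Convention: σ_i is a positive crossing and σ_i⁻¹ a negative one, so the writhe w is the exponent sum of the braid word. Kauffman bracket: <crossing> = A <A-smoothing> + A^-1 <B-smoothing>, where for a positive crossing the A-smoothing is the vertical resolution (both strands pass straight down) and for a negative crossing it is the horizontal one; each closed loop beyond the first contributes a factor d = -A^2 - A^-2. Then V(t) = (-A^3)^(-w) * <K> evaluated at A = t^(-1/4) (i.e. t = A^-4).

Markov-equivalent braids have isotopic closures, hence identical knot invariants. Strip the Markov moves from each word to reach a common short braid β, then compute V(t) once on β.
Braid A: s4 s3^-1 s1^-1 s2 s3^-1 s2 s1^-1 s2 s3^-1 s4^-1 s3 s4^-1 on 5 strands reduces by inverse Markov moves (closure unchanged at each step):
  Deconjugate: the word is γ·β·γ⁻¹ with γ = s4 s3^-1 (prefix) and γ⁻¹ = s3 s4^-1 (suffix); strip both.
  Destabilize: the word has the form β·s4^-1 where s4^-1 occurs only as the final letter (β ∈ B_4); drop it and the last strand → 4 strands.
Reduced to β = s1^-1 s2 s3^-1 s2 s1^-1 s2 s3^-1 on 4 strands, 7 crossings.
Braid B: s1^-1 s2 s3^-1 s2 s1^-1 s2 s3^-1 s4 s5 on 6 strands reduces by inverse Markov moves (closure unchanged at each step):
  Destabilize: the word has the form β·s5 where s5 occurs only as the final letter (β ∈ B_5); drop it and the last strand → 5 strands.
  Destabilize: the word has the form β·s4 where s4 occurs only as the final letter (β ∈ B_4); drop it and the last strand → 4 strands.
Reduced to β = s1^-1 s2 s3^-1 s2 s1^-1 s2 s3^-1 on 4 strands, 7 crossings.
Both give the same β = s1^-1 s2 s3^-1 s2 s1^-1 s2 s3^-1 on 4 strands, so one state sum suffices:
Braid: s1^-1 s2 s3^-1 s2 s1^-1 s2 s3^-1 on 4 strands, 7 crossings.
Writhe w = (#positive) - (#negative) = 3 - 4 = -1.
Enumerate smoothing states for the bracket polynomial. There are 2^7 = 128 states.
For each crossing: s=0 is the vertical smoothing, s=1 horizontal. Crossing k contributes A^(sign_k * (1 - 2*s_k)); loop factor d = -A^2 - A^-2.
Tabulate the states by total A-exponent and number of loops L (A-exp: L × count):
  A^7: L=4 ×1
  A^5: L=3 ×7
  A^3: L=2 ×19, L=4 ×2
  A^1: L=1 ×21, L=3 ×14
  A^-1: L=2 ×32, L=4 ×3
  A^-3: L=3 ×21
  A^-5: L=4 ×7
  A^-7: L=5 ×1
Each group contributes A^e * Σ count * d^(L-1):
Powers of d = -A^2 - A^-2: d^2 = A^4 + 2 + A^-4; d^3 = -A^6 - 3*A^2 - 3*A^-2 - A^-6; d^4 = A^8 + 4*A^4 + 6 + 4*A^-4 + A^-8.
  A^7 * (d^3) = -A^13 - 3*A^9 - 3*A^5 - A
  A^5 * (7*d^2) = 7*A^9 + 14*A^5 + 7*A
  A^3 * (19*d + 2*d^3) = -2*A^9 - 25*A^5 - 25*A - 2*A^-3
  A^1 * (21 + 14*d^2) = 14*A^5 + 49*A + 14*A^-3
  A^-1 * (32*d + 3*d^3) = -3*A^5 - 41*A - 41*A^-3 - 3*A^-7
  A^-3 * (21*d^2) = 21*A + 42*A^-3 + 21*A^-7
  A^-5 * (7*d^3) = -7*A - 21*A^-3 - 21*A^-7 - 7*A^-11
  A^-7 * (d^4) = A + 4*A^-3 + 6*A^-7 + 4*A^-11 + A^-15
Summing the groups: <K> = -A^13 + 2*A^9 - 3*A^5 + 4*A - 4*A^-3 + 3*A^-7 - 3*A^-11 + A^-15
Normalise by the writhe: (-A^3)^(-w) = (-A^3)^(1) = -A^3, so f(A) = -A^3 * <K> = A^16 - 2*A^12 + 3*A^8 - 4*A^4 + 4 - 3*A^-4 + 3*A^-8 - A^-12.
Substitute A = t^(-1/4), i.e. A^e → t^(-e/4): V(t) = -t^3 + 3*t^2 - 3*t + 4 - 4*t^-1 + 3*t^-2 - 2*t^-3 + t^-4

Answer: -t^3 + 3*t^2 - 3*t + 4 - 4*t^-1 + 3*t^-2 - 2*t^-3 + t^-4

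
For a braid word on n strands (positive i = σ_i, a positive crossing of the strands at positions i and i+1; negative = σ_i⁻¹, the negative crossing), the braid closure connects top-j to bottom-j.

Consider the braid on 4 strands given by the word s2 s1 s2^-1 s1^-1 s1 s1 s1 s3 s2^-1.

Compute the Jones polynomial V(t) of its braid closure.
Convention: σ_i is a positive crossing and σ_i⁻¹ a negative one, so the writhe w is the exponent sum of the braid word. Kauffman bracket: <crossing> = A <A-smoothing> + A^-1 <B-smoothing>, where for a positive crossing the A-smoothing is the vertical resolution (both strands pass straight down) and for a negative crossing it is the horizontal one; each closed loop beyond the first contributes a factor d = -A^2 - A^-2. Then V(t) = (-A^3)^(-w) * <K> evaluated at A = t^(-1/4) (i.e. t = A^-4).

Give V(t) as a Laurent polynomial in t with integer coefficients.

-t^4 + t^3 + t

Derivation:
The presented braid s2 s1 s2^-1 s1^-1 s1 s1 s1 s3 s2^-1 on 4 strands reduces by inverse Markov moves (closure unchanged at each step):
  Deconjugate: the word is γ·β·γ⁻¹ with γ = s2 (prefix) and γ⁻¹ = s2^-1 (suffix); strip both.
  Destabilize: the word has the form β·s3 where s3 occurs only as the final letter (β ∈ B_3); drop it and the last strand → 3 strands.
Reduced to β = s1 s2^-1 s1^-1 s1 s1 s1 on 3 strands, 6 crossings.
Compute on β:
First cancel adjacent σ_i σ_i⁻¹ pairs (Reidemeister II — same braid, same closure): s1 s2^-1 s1^-1 s1 s1 s1 → s1 s2^-1 s1 s1.
Braid: s1 s2^-1 s1 s1 on 3 strands, 4 crossings.
Writhe w = (#positive) - (#negative) = 3 - 1 = 2.
State-sum expansion of <K>. There are 2^4 = 16 states.
Smooth each crossing (0=||, 1=⌣⌢); contribution A^(Σ sign_k(1-2s_k)) * d^(L-1).
  state 0000: A-exp=+2, loops=3, term = A^2 * d^2
  state 0001: A-exp=+0, loops=2, term = A^0 * d^1
  state 0010: A-exp=+0, loops=2, term = A^0 * d^1
  state 0011: A-exp=-2, loops=3, term = A^-2 * d^2
  state 0100: A-exp=+4, loops=2, term = A^4 * d^1
  state 0101: A-exp=+2, loops=1, term = A^2 * d^0
  state 0110: A-exp=+2, loops=1, term = A^2 * d^0
  state 0111: A-exp=+0, loops=2, term = A^0 * d^1
  state 1000: A-exp=+0, loops=2, term = A^0 * d^1
  state 1001: A-exp=-2, loops=3, term = A^-2 * d^2
  state 1010: A-exp=-2, loops=3, term = A^-2 * d^2
  state 1011: A-exp=-4, loops=4, term = A^-4 * d^3
  state 1100: A-exp=+2, loops=1, term = A^2 * d^0
  state 1101: A-exp=+0, loops=2, term = A^0 * d^1
  state 1110: A-exp=+0, loops=2, term = A^0 * d^1
  state 1111: A-exp=-2, loops=3, term = A^-2 * d^2
Collect the terms by A-exponent (count of states per loop number):
Powers of d = -A^2 - A^-2: d^2 = A^4 + 2 + A^-4; d^3 = -A^6 - 3*A^2 - 3*A^-2 - A^-6.
  A^4 * (d) = -A^6 - A^2
  A^2 * (3 + d^2) = A^6 + 5*A^2 + A^-2
  A^0 * (6*d) = -6*A^2 - 6*A^-2
  A^-2 * (4*d^2) = 4*A^2 + 8*A^-2 + 4*A^-6
  A^-4 * (d^3) = -A^2 - 3*A^-2 - 3*A^-6 - A^-10
Summing the groups: <K> = A^2 + A^-6 - A^-10
Normalise by the writhe: (-A^3)^(-w) = (-A^3)^(-2) = A^-6, so f(A) = A^-6 * <K> = A^-4 + A^-12 - A^-16.
Substitute A = t^(-1/4), i.e. A^e → t^(-e/4): V(t) = -t^4 + t^3 + t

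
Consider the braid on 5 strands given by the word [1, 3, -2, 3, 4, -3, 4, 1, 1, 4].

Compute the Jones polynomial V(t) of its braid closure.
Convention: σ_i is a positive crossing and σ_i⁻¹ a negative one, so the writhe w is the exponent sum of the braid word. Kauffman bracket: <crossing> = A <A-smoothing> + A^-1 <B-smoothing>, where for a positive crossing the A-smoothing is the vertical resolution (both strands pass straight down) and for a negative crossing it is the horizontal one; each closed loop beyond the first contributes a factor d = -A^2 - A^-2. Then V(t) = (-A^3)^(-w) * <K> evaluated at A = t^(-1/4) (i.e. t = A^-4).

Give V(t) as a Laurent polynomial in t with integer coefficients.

Braid: s1 s3 s2^-1 s3 s4 s3^-1 s4 s1 s1 s4 on 5 strands, 10 crossings.
Writhe w = (#positive) - (#negative) = 8 - 2 = 6.
Computing the Kauffman bracket via state sum. There are 2^10 = 1024 states.
Smooth each crossing (0=||, 1=⌣⌢); contribution A^(Σ sign_k(1-2s_k)) * d^(L-1).
Tabulate the states by total A-exponent and number of loops L (A-exp: L × count):
  A^10: L=3 ×1
  A^8: L=2 ×6, L=4 ×4
  A^6: L=1 ×9, L=3 ×32, L=5 ×4
  A^4: L=2 ×70, L=4 ×49, L=6 ×1
  A^2: L=1 ×30, L=3 ×149, L=5 ×31
  A^0: L=2 ×99, L=4 ×144, L=6 ×9
  A^-2: L=3 ×136, L=5 ×73, L=7 ×1
  A^-4: L=4 ×101, L=6 ×19
  A^-6: L=5 ×43, L=7 ×2
  A^-8: L=6 ×10
  A^-10: L=7 ×1
Each group contributes A^e * Σ count * d^(L-1):
Powers of d = -A^2 - A^-2: d^2 = A^4 + 2 + A^-4; d^3 = -A^6 - 3*A^2 - 3*A^-2 - A^-6; d^4 = A^8 + 4*A^4 + 6 + 4*A^-4 + A^-8; d^5 = -A^10 - 5*A^6 - 10*A^2 - 10*A^-2 - 5*A^-6 - A^-10; d^6 = A^12 + 6*A^8 + 15*A^4 + 20 + 15*A^-4 + 6*A^-8 + A^-12.
  A^10 * (d^2) = A^14 + 2*A^10 + A^6
  A^8 * (6*d + 4*d^3) = -4*A^14 - 18*A^10 - 18*A^6 - 4*A^2
  A^6 * (9 + 32*d^2 + 4*d^4) = 4*A^14 + 48*A^10 + 97*A^6 + 48*A^2 + 4*A^-2
  A^4 * (70*d + 49*d^3 + d^5) = -A^14 - 54*A^10 - 227*A^6 - 227*A^2 - 54*A^-2 - A^-6
  A^2 * (30 + 149*d^2 + 31*d^4) = 31*A^10 + 273*A^6 + 514*A^2 + 273*A^-2 + 31*A^-6
  A^0 * (99*d + 144*d^3 + 9*d^5) = -9*A^10 - 189*A^6 - 621*A^2 - 621*A^-2 - 189*A^-6 - 9*A^-10
  A^-2 * (136*d^2 + 73*d^4 + d^6) = A^10 + 79*A^6 + 443*A^2 + 730*A^-2 + 443*A^-6 + 79*A^-10 + A^-14
  A^-4 * (101*d^3 + 19*d^5) = -19*A^6 - 196*A^2 - 493*A^-2 - 493*A^-6 - 196*A^-10 - 19*A^-14
  A^-6 * (43*d^4 + 2*d^6) = 2*A^6 + 55*A^2 + 202*A^-2 + 298*A^-6 + 202*A^-10 + 55*A^-14 + 2*A^-18
  A^-8 * (10*d^5) = -10*A^2 - 50*A^-2 - 100*A^-6 - 100*A^-10 - 50*A^-14 - 10*A^-18
  A^-10 * (d^6) = A^2 + 6*A^-2 + 15*A^-6 + 20*A^-10 + 15*A^-14 + 6*A^-18 + A^-22
Summing the groups: <K> = A^10 - A^6 + 3*A^2 - 3*A^-2 + 4*A^-6 - 4*A^-10 + 2*A^-14 - 2*A^-18 + A^-22
Normalise by the writhe: (-A^3)^(-w) = (-A^3)^(-6) = A^-18, so f(A) = A^-18 * <K> = A^-8 - A^-12 + 3*A^-16 - 3*A^-20 + 4*A^-24 - 4*A^-28 + 2*A^-32 - 2*A^-36 + A^-40.
Substitute A = t^(-1/4), i.e. A^e → t^(-e/4): V(t) = t^10 - 2*t^9 + 2*t^8 - 4*t^7 + 4*t^6 - 3*t^5 + 3*t^4 - t^3 + t^2

Answer: t^10 - 2*t^9 + 2*t^8 - 4*t^7 + 4*t^6 - 3*t^5 + 3*t^4 - t^3 + t^2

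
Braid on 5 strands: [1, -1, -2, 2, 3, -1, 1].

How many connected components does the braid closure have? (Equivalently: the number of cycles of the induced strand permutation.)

Track the strand permutation on 5 strands, starting from identity.
  step 1: s1 swaps positions 1,2 -> [2 1 3 4 5]
  step 2: s1^-1 swaps positions 1,2 -> [1 2 3 4 5]
  step 3: s2^-1 swaps positions 2,3 -> [1 3 2 4 5]
  step 4: s2 swaps positions 2,3 -> [1 2 3 4 5]
  step 5: s3 swaps positions 3,4 -> [1 2 4 3 5]
  step 6: s1^-1 swaps positions 1,2 -> [2 1 4 3 5]
  step 7: s1 swaps positions 1,2 -> [1 2 4 3 5]
Final permutation (position -> original strand): [1 2 4 3 5]
Closure components = cycle count of this permutation = 4.

Answer: 4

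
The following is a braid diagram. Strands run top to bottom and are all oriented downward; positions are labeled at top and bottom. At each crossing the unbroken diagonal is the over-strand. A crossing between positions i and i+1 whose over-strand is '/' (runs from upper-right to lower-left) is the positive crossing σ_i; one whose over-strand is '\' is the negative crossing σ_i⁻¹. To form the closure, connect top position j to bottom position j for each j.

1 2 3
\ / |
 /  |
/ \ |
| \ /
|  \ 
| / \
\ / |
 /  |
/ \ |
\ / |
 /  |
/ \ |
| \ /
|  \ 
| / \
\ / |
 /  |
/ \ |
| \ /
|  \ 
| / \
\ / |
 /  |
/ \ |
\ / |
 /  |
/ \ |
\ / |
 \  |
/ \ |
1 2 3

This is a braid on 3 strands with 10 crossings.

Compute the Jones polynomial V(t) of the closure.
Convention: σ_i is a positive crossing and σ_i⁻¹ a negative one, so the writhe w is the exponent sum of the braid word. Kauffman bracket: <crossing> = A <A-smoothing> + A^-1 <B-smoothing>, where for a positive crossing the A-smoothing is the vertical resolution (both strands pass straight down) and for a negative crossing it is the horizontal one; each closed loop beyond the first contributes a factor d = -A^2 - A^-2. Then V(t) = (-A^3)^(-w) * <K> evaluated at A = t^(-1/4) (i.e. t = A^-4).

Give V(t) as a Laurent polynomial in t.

-t^6 + 3*t^5 - 5*t^4 + 6*t^3 - 6*t^2 + 6*t - 4 + 3*t^-1 - t^-2

Derivation:
Reading the diagram top to bottom ('/'-over between positions i,i+1 = s_i, '\'-over = s_i^-1): braid word = s1 s2^-1 s1 s1 s2^-1 s1 s2^-1 s1 s1 s1^-1.
The presented braid s1 s2^-1 s1 s1 s2^-1 s1 s2^-1 s1 s1 s1^-1 on 3 strands reduces by inverse Markov moves (closure unchanged at each step):
  Deconjugate: the word is γ·β·γ⁻¹ with γ = s1 (prefix) and γ⁻¹ = s1^-1 (suffix); strip both.
Reduced to β = s2^-1 s1 s1 s2^-1 s1 s2^-1 s1 s1 on 3 strands, 8 crossings.
Compute on β:
Braid: s2^-1 s1 s1 s2^-1 s1 s2^-1 s1 s1 on 3 strands, 8 crossings.
Writhe w = (#positive) - (#negative) = 5 - 3 = 2.
State-sum expansion of <K>. There are 2^8 = 256 states.
Smooth each crossing (0=||, 1=⌣⌢); contribution A^(Σ sign_k(1-2s_k)) * d^(L-1).
Tabulate the states by total A-exponent and number of loops L (A-exp: L × count):
  A^8: L=4 ×1
  A^6: L=3 ×8
  A^4: L=2 ×26, L=4 ×2
  A^2: L=1 ×35, L=3 ×21
  A^0: L=2 ×63, L=4 ×7
  A^-2: L=3 ×55, L=5 ×1
  A^-4: L=4 ×28
  A^-6: L=5 ×8
  A^-8: L=6 ×1
Each group contributes A^e * Σ count * d^(L-1):
Powers of d = -A^2 - A^-2: d^2 = A^4 + 2 + A^-4; d^3 = -A^6 - 3*A^2 - 3*A^-2 - A^-6; d^4 = A^8 + 4*A^4 + 6 + 4*A^-4 + A^-8; d^5 = -A^10 - 5*A^6 - 10*A^2 - 10*A^-2 - 5*A^-6 - A^-10.
  A^8 * (d^3) = -A^14 - 3*A^10 - 3*A^6 - A^2
  A^6 * (8*d^2) = 8*A^10 + 16*A^6 + 8*A^2
  A^4 * (26*d + 2*d^3) = -2*A^10 - 32*A^6 - 32*A^2 - 2*A^-2
  A^2 * (35 + 21*d^2) = 21*A^6 + 77*A^2 + 21*A^-2
  A^0 * (63*d + 7*d^3) = -7*A^6 - 84*A^2 - 84*A^-2 - 7*A^-6
  A^-2 * (55*d^2 + d^4) = A^6 + 59*A^2 + 116*A^-2 + 59*A^-6 + A^-10
  A^-4 * (28*d^3) = -28*A^2 - 84*A^-2 - 84*A^-6 - 28*A^-10
  A^-6 * (8*d^4) = 8*A^2 + 32*A^-2 + 48*A^-6 + 32*A^-10 + 8*A^-14
  A^-8 * (d^5) = -A^2 - 5*A^-2 - 10*A^-6 - 10*A^-10 - 5*A^-14 - A^-18
Summing the groups: <K> = -A^14 + 3*A^10 - 4*A^6 + 6*A^2 - 6*A^-2 + 6*A^-6 - 5*A^-10 + 3*A^-14 - A^-18
Normalise by the writhe: (-A^3)^(-w) = (-A^3)^(-2) = A^-6, so f(A) = A^-6 * <K> = -A^8 + 3*A^4 - 4 + 6*A^-4 - 6*A^-8 + 6*A^-12 - 5*A^-16 + 3*A^-20 - A^-24.
Substitute A = t^(-1/4), i.e. A^e → t^(-e/4): V(t) = -t^6 + 3*t^5 - 5*t^4 + 6*t^3 - 6*t^2 + 6*t - 4 + 3*t^-1 - t^-2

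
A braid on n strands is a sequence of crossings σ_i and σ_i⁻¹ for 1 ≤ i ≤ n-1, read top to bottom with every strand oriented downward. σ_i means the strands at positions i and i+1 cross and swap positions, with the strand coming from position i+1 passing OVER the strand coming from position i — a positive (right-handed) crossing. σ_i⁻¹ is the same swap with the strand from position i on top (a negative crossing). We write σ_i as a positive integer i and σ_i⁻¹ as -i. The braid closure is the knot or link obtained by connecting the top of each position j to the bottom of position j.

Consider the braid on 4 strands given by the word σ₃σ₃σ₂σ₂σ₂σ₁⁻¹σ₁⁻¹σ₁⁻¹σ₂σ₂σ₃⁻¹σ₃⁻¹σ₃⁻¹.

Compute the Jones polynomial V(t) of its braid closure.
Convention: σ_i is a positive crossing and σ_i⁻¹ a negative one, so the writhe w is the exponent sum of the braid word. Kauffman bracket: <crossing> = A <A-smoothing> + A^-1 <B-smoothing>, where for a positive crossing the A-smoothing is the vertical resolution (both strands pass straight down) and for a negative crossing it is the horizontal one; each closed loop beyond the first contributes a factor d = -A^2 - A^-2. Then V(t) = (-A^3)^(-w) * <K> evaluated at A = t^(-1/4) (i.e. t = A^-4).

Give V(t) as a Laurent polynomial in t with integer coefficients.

-t^6 + t^5 - 2*t^4 + 3*t^3 - 2*t^2 + 3*t - 1 + t^-1 - t^-2

Derivation:
The presented braid s3 s3 s2 s2 s2 s1^-1 s1^-1 s1^-1 s2 s2 s3^-1 s3^-1 s3^-1 on 4 strands reduces by inverse Markov moves (closure unchanged at each step):
  Deconjugate: the word is γ·β·γ⁻¹ with γ = s3 s3 (prefix) and γ⁻¹ = s3^-1 s3^-1 (suffix); strip both.
  Destabilize: the word has the form β·s3^-1 where s3^-1 occurs only as the final letter (β ∈ B_3); drop it and the last strand → 3 strands.
Reduced to β = s2 s2 s2 s1^-1 s1^-1 s1^-1 s2 s2 on 3 strands, 8 crossings.
Compute on β:
Braid: s2 s2 s2 s1^-1 s1^-1 s1^-1 s2 s2 on 3 strands, 8 crossings.
Writhe w = (#positive) - (#negative) = 5 - 3 = 2.
Enumerate smoothing states for the bracket polynomial. There are 2^8 = 256 states.
Smooth each crossing (0=||, 1=⌣⌢); contribution A^(Σ sign_k(1-2s_k)) * d^(L-1).
Tabulate the states by total A-exponent and number of loops L (A-exp: L × count):
  A^8: L=4 ×1
  A^6: L=3 ×8
  A^4: L=2 ×18, L=4 ×10
  A^2: L=1 ×15, L=3 ×31, L=5 ×10
  A^0: L=2 ×35, L=4 ×30, L=6 ×5
  A^-2: L=3 ×40, L=5 ×15, L=7 ×1
  A^-4: L=4 ×25, L=6 ×3
  A^-6: L=5 ×8
  A^-8: L=6 ×1
Each group contributes A^e * Σ count * d^(L-1):
Powers of d = -A^2 - A^-2: d^2 = A^4 + 2 + A^-4; d^3 = -A^6 - 3*A^2 - 3*A^-2 - A^-6; d^4 = A^8 + 4*A^4 + 6 + 4*A^-4 + A^-8; d^5 = -A^10 - 5*A^6 - 10*A^2 - 10*A^-2 - 5*A^-6 - A^-10; d^6 = A^12 + 6*A^8 + 15*A^4 + 20 + 15*A^-4 + 6*A^-8 + A^-12.
  A^8 * (d^3) = -A^14 - 3*A^10 - 3*A^6 - A^2
  A^6 * (8*d^2) = 8*A^10 + 16*A^6 + 8*A^2
  A^4 * (18*d + 10*d^3) = -10*A^10 - 48*A^6 - 48*A^2 - 10*A^-2
  A^2 * (15 + 31*d^2 + 10*d^4) = 10*A^10 + 71*A^6 + 137*A^2 + 71*A^-2 + 10*A^-6
  A^0 * (35*d + 30*d^3 + 5*d^5) = -5*A^10 - 55*A^6 - 175*A^2 - 175*A^-2 - 55*A^-6 - 5*A^-10
  A^-2 * (40*d^2 + 15*d^4 + d^6) = A^10 + 21*A^6 + 115*A^2 + 190*A^-2 + 115*A^-6 + 21*A^-10 + A^-14
  A^-4 * (25*d^3 + 3*d^5) = -3*A^6 - 40*A^2 - 105*A^-2 - 105*A^-6 - 40*A^-10 - 3*A^-14
  A^-6 * (8*d^4) = 8*A^2 + 32*A^-2 + 48*A^-6 + 32*A^-10 + 8*A^-14
  A^-8 * (d^5) = -A^2 - 5*A^-2 - 10*A^-6 - 10*A^-10 - 5*A^-14 - A^-18
Summing the groups: <K> = -A^14 + A^10 - A^6 + 3*A^2 - 2*A^-2 + 3*A^-6 - 2*A^-10 + A^-14 - A^-18
Normalise by the writhe: (-A^3)^(-w) = (-A^3)^(-2) = A^-6, so f(A) = A^-6 * <K> = -A^8 + A^4 - 1 + 3*A^-4 - 2*A^-8 + 3*A^-12 - 2*A^-16 + A^-20 - A^-24.
Substitute A = t^(-1/4), i.e. A^e → t^(-e/4): V(t) = -t^6 + t^5 - 2*t^4 + 3*t^3 - 2*t^2 + 3*t - 1 + t^-1 - t^-2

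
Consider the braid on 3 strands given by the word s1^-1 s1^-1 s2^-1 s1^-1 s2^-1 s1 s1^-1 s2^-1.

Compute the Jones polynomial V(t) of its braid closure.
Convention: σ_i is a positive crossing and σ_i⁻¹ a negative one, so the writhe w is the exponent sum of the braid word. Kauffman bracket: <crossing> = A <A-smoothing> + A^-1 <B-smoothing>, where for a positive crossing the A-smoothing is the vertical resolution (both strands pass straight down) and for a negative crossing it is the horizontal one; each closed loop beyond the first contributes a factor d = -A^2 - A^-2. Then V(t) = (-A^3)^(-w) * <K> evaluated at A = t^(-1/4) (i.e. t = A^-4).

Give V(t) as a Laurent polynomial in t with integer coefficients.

First cancel adjacent σ_i σ_i⁻¹ pairs (Reidemeister II — same braid, same closure): s1^-1 s1^-1 s2^-1 s1^-1 s2^-1 s1 s1^-1 s2^-1 → s1^-1 s1^-1 s2^-1 s1^-1 s2^-1 s2^-1.
Braid: s1^-1 s1^-1 s2^-1 s1^-1 s2^-1 s2^-1 on 3 strands, 6 crossings.
Writhe w = (#positive) - (#negative) = 0 - 6 = -6.
State-sum expansion of <K>. There are 2^6 = 64 states.
Smooth each crossing (0=||, 1=⌣⌢); contribution A^(Σ sign_k(1-2s_k)) * d^(L-1).
Tabulate the states by total A-exponent and number of loops L (A-exp: L × count):
  A^6: L=3 ×1
  A^4: L=2 ×4, L=4 ×2
  A^2: L=1 ×4, L=3 ×11
  A^0: L=2 ×18, L=4 ×2
  A^-2: L=1 ×9, L=3 ×6
  A^-4: L=2 ×6
  A^-6: L=3 ×1
Each group contributes A^e * Σ count * d^(L-1):
Powers of d = -A^2 - A^-2: d^2 = A^4 + 2 + A^-4; d^3 = -A^6 - 3*A^2 - 3*A^-2 - A^-6.
  A^6 * (d^2) = A^10 + 2*A^6 + A^2
  A^4 * (4*d + 2*d^3) = -2*A^10 - 10*A^6 - 10*A^2 - 2*A^-2
  A^2 * (4 + 11*d^2) = 11*A^6 + 26*A^2 + 11*A^-2
  A^0 * (18*d + 2*d^3) = -2*A^6 - 24*A^2 - 24*A^-2 - 2*A^-6
  A^-2 * (9 + 6*d^2) = 6*A^2 + 21*A^-2 + 6*A^-6
  A^-4 * (6*d) = -6*A^-2 - 6*A^-6
  A^-6 * (d^2) = A^-2 + 2*A^-6 + A^-10
Summing the groups: <K> = -A^10 + A^6 - A^2 + A^-2 + A^-10
Normalise by the writhe: (-A^3)^(-w) = (-A^3)^(6) = A^18, so f(A) = A^18 * <K> = -A^28 + A^24 - A^20 + A^16 + A^8.
Substitute A = t^(-1/4), i.e. A^e → t^(-e/4): V(t) = t^-2 + t^-4 - t^-5 + t^-6 - t^-7

Answer: t^-2 + t^-4 - t^-5 + t^-6 - t^-7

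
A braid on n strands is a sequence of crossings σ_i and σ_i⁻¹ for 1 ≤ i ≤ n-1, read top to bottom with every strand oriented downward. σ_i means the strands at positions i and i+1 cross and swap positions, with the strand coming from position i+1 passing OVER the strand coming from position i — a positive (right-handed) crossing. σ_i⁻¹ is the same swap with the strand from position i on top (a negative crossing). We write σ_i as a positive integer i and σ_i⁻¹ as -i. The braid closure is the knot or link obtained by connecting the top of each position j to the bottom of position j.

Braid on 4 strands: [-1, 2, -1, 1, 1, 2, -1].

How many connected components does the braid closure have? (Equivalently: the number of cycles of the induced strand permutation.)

3

Derivation:
Track the strand permutation on 4 strands, starting from identity.
  step 1: s1^-1 swaps positions 1,2 -> [2 1 3 4]
  step 2: s2 swaps positions 2,3 -> [2 3 1 4]
  step 3: s1^-1 swaps positions 1,2 -> [3 2 1 4]
  step 4: s1 swaps positions 1,2 -> [2 3 1 4]
  step 5: s1 swaps positions 1,2 -> [3 2 1 4]
  step 6: s2 swaps positions 2,3 -> [3 1 2 4]
  step 7: s1^-1 swaps positions 1,2 -> [1 3 2 4]
Final permutation (position -> original strand): [1 3 2 4]
Closure components = cycle count of this permutation = 3.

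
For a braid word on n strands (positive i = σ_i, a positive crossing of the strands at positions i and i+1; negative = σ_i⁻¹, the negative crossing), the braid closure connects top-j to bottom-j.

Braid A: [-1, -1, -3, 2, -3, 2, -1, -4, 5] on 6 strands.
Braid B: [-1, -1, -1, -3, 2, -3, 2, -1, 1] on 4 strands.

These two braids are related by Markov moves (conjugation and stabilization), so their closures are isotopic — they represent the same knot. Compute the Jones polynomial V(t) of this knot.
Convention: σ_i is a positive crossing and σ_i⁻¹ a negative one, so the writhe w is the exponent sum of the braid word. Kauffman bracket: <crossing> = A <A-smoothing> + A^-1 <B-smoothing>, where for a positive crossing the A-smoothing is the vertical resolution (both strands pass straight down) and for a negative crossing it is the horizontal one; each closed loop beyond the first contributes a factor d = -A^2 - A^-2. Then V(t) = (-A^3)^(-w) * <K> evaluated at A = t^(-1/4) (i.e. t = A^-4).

t - 1 + 2*t^-1 - 3*t^-2 + 3*t^-3 - 2*t^-4 + 2*t^-5 - t^-6

Derivation:
Markov-equivalent braids have isotopic closures, hence identical knot invariants. Strip the Markov moves from each word to reach a common short braid β, then compute V(t) once on β.
Braid A: s1^-1 s1^-1 s3^-1 s2 s3^-1 s2 s1^-1 s4^-1 s5 on 6 strands reduces by inverse Markov moves (closure unchanged at each step):
  Destabilize: the word has the form β·s5 where s5 occurs only as the final letter (β ∈ B_5); drop it and the last strand → 5 strands.
  Destabilize: the word has the form β·s4^-1 where s4^-1 occurs only as the final letter (β ∈ B_4); drop it and the last strand → 4 strands.
Reduced to β = s1^-1 s1^-1 s3^-1 s2 s3^-1 s2 s1^-1 on 4 strands, 7 crossings.
Braid B: s1^-1 s1^-1 s1^-1 s3^-1 s2 s3^-1 s2 s1^-1 s1 on 4 strands reduces by inverse Markov moves (closure unchanged at each step):
  Deconjugate: the word is γ·β·γ⁻¹ with γ = s1^-1 (prefix) and γ⁻¹ = s1 (suffix); strip both.
Reduced to β = s1^-1 s1^-1 s3^-1 s2 s3^-1 s2 s1^-1 on 4 strands, 7 crossings.
Both give the same β = s1^-1 s1^-1 s3^-1 s2 s3^-1 s2 s1^-1 on 4 strands, so one state sum suffices:
Braid: s1^-1 s1^-1 s3^-1 s2 s3^-1 s2 s1^-1 on 4 strands, 7 crossings.
Writhe w = (#positive) - (#negative) = 2 - 5 = -3.
State-sum expansion of <K>. There are 2^7 = 128 states.
Smooth each crossing (0=||, 1=⌣⌢); contribution A^(Σ sign_k(1-2s_k)) * d^(L-1).
Tabulate the states by total A-exponent and number of loops L (A-exp: L × count):
  A^7: L=5 ×1
  A^5: L=4 ×7
  A^3: L=3 ×20, L=5 ×1
  A^1: L=2 ×27, L=4 ×8
  A^-1: L=1 ×15, L=3 ×19, L=5 ×1
  A^-3: L=2 ×17, L=4 ×4
  A^-5: L=3 ×7
  A^-7: L=4 ×1
Each group contributes A^e * Σ count * d^(L-1):
Powers of d = -A^2 - A^-2: d^2 = A^4 + 2 + A^-4; d^3 = -A^6 - 3*A^2 - 3*A^-2 - A^-6; d^4 = A^8 + 4*A^4 + 6 + 4*A^-4 + A^-8.
  A^7 * (d^4) = A^15 + 4*A^11 + 6*A^7 + 4*A^3 + A^-1
  A^5 * (7*d^3) = -7*A^11 - 21*A^7 - 21*A^3 - 7*A^-1
  A^3 * (20*d^2 + d^4) = A^11 + 24*A^7 + 46*A^3 + 24*A^-1 + A^-5
  A^1 * (27*d + 8*d^3) = -8*A^7 - 51*A^3 - 51*A^-1 - 8*A^-5
  A^-1 * (15 + 19*d^2 + d^4) = A^7 + 23*A^3 + 59*A^-1 + 23*A^-5 + A^-9
  A^-3 * (17*d + 4*d^3) = -4*A^3 - 29*A^-1 - 29*A^-5 - 4*A^-9
  A^-5 * (7*d^2) = 7*A^-1 + 14*A^-5 + 7*A^-9
  A^-7 * (d^3) = -A^-1 - 3*A^-5 - 3*A^-9 - A^-13
Summing the groups: <K> = A^15 - 2*A^11 + 2*A^7 - 3*A^3 + 3*A^-1 - 2*A^-5 + A^-9 - A^-13
Normalise by the writhe: (-A^3)^(-w) = (-A^3)^(3) = -A^9, so f(A) = -A^9 * <K> = -A^24 + 2*A^20 - 2*A^16 + 3*A^12 - 3*A^8 + 2*A^4 - 1 + A^-4.
Substitute A = t^(-1/4), i.e. A^e → t^(-e/4): V(t) = t - 1 + 2*t^-1 - 3*t^-2 + 3*t^-3 - 2*t^-4 + 2*t^-5 - t^-6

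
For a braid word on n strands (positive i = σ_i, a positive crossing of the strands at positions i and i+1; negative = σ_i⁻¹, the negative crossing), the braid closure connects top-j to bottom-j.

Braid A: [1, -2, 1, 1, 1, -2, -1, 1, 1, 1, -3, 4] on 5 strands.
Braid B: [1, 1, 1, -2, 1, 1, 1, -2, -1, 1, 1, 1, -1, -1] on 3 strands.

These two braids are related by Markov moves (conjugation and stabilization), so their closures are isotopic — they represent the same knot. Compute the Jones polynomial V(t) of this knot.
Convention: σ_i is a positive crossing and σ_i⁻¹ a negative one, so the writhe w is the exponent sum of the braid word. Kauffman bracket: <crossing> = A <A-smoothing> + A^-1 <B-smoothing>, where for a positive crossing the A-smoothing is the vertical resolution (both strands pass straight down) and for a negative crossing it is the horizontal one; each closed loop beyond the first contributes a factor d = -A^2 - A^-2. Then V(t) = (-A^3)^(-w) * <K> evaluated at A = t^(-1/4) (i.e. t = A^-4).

Markov-equivalent braids have isotopic closures, hence identical knot invariants. Strip the Markov moves from each word to reach a common short braid β, then compute V(t) once on β.
Braid A: s1 s2^-1 s1 s1 s1 s2^-1 s1^-1 s1 s1 s1 s3^-1 s4 on 5 strands reduces by inverse Markov moves (closure unchanged at each step):
  Destabilize: the word has the form β·s4 where s4 occurs only as the final letter (β ∈ B_4); drop it and the last strand → 4 strands.
  Destabilize: the word has the form β·s3^-1 where s3^-1 occurs only as the final letter (β ∈ B_3); drop it and the last strand → 3 strands.
Reduced to β = s1 s2^-1 s1 s1 s1 s2^-1 s1^-1 s1 s1 s1 on 3 strands, 10 crossings.
Braid B: s1 s1 s1 s2^-1 s1 s1 s1 s2^-1 s1^-1 s1 s1 s1 s1^-1 s1^-1 on 3 strands reduces by inverse Markov moves (closure unchanged at each step):
  Deconjugate: the word is γ·β·γ⁻¹ with γ = s1 s1 (prefix) and γ⁻¹ = s1^-1 s1^-1 (suffix); strip both.
Reduced to β = s1 s2^-1 s1 s1 s1 s2^-1 s1^-1 s1 s1 s1 on 3 strands, 10 crossings.
Both give the same β = s1 s2^-1 s1 s1 s1 s2^-1 s1^-1 s1 s1 s1 on 3 strands, so one state sum suffices:
First cancel adjacent σ_i σ_i⁻¹ pairs (Reidemeister II — same braid, same closure): s1 s2^-1 s1 s1 s1 s2^-1 s1^-1 s1 s1 s1 → s1 s2^-1 s1 s1 s1 s2^-1 s1 s1.
Braid: s1 s2^-1 s1 s1 s1 s2^-1 s1 s1 on 3 strands, 8 crossings.
Writhe w = (#positive) - (#negative) = 6 - 2 = 4.
Enumerate smoothing states for the bracket polynomial. There are 2^8 = 256 states.
For each crossing: s=0 is the vertical smoothing, s=1 horizontal. Crossing k contributes A^(sign_k * (1 - 2*s_k)); loop factor d = -A^2 - A^-2.
Tabulate the states by total A-exponent and number of loops L (A-exp: L × count):
  A^8: L=3 ×1
  A^6: L=2 ×8
  A^4: L=1 ×21, L=3 ×7
  A^2: L=2 ×54, L=4 ×2
  A^0: L=3 ×70
  A^-2: L=4 ×56
  A^-4: L=5 ×28
  A^-6: L=6 ×8
  A^-8: L=7 ×1
Each group contributes A^e * Σ count * d^(L-1):
Powers of d = -A^2 - A^-2: d^2 = A^4 + 2 + A^-4; d^3 = -A^6 - 3*A^2 - 3*A^-2 - A^-6; d^4 = A^8 + 4*A^4 + 6 + 4*A^-4 + A^-8; d^5 = -A^10 - 5*A^6 - 10*A^2 - 10*A^-2 - 5*A^-6 - A^-10; d^6 = A^12 + 6*A^8 + 15*A^4 + 20 + 15*A^-4 + 6*A^-8 + A^-12.
  A^8 * (d^2) = A^12 + 2*A^8 + A^4
  A^6 * (8*d) = -8*A^8 - 8*A^4
  A^4 * (21 + 7*d^2) = 7*A^8 + 35*A^4 + 7
  A^2 * (54*d + 2*d^3) = -2*A^8 - 60*A^4 - 60 - 2*A^-4
  A^0 * (70*d^2) = 70*A^4 + 140 + 70*A^-4
  A^-2 * (56*d^3) = -56*A^4 - 168 - 168*A^-4 - 56*A^-8
  A^-4 * (28*d^4) = 28*A^4 + 112 + 168*A^-4 + 112*A^-8 + 28*A^-12
  A^-6 * (8*d^5) = -8*A^4 - 40 - 80*A^-4 - 80*A^-8 - 40*A^-12 - 8*A^-16
  A^-8 * (d^6) = A^4 + 6 + 15*A^-4 + 20*A^-8 + 15*A^-12 + 6*A^-16 + A^-20
Summing the groups: <K> = A^12 - A^8 + 3*A^4 - 3 + 3*A^-4 - 4*A^-8 + 3*A^-12 - 2*A^-16 + A^-20
Normalise by the writhe: (-A^3)^(-w) = (-A^3)^(-4) = A^-12, so f(A) = A^-12 * <K> = 1 - A^-4 + 3*A^-8 - 3*A^-12 + 3*A^-16 - 4*A^-20 + 3*A^-24 - 2*A^-28 + A^-32.
Substitute A = t^(-1/4), i.e. A^e → t^(-e/4): V(t) = t^8 - 2*t^7 + 3*t^6 - 4*t^5 + 3*t^4 - 3*t^3 + 3*t^2 - t + 1

Answer: t^8 - 2*t^7 + 3*t^6 - 4*t^5 + 3*t^4 - 3*t^3 + 3*t^2 - t + 1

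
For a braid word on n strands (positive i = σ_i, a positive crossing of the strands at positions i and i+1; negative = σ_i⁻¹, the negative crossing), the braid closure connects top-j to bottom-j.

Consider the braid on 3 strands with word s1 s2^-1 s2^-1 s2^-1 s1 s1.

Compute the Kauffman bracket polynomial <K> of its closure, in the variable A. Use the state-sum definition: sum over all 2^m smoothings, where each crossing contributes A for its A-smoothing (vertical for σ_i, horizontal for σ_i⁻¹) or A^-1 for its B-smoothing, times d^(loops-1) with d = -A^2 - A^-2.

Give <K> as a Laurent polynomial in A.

Braid: s1 s2^-1 s2^-1 s2^-1 s1 s1 on 3 strands, 6 crossings.
Writhe w = (#positive) - (#negative) = 3 - 3 = 0.
State-sum expansion of <K>. There are 2^6 = 64 states.
Each crossing splits two ways (0=vertical, 1=horizontal). The state's weight is A^(#A-smoothings - #B-smoothings) * d^(loops - 1).
Tabulate the states by total A-exponent and number of loops L (A-exp: L × count):
  A^6: L=4 ×1
  A^4: L=3 ×6
  A^2: L=2 ×12, L=4 ×3
  A^0: L=1 ×9, L=3 ×10, L=5 ×1
  A^-2: L=2 ×12, L=4 ×3
  A^-4: L=3 ×6
  A^-6: L=4 ×1
Each group contributes A^e * Σ count * d^(L-1):
Powers of d = -A^2 - A^-2: d^2 = A^4 + 2 + A^-4; d^3 = -A^6 - 3*A^2 - 3*A^-2 - A^-6; d^4 = A^8 + 4*A^4 + 6 + 4*A^-4 + A^-8.
  A^6 * (d^3) = -A^12 - 3*A^8 - 3*A^4 - 1
  A^4 * (6*d^2) = 6*A^8 + 12*A^4 + 6
  A^2 * (12*d + 3*d^3) = -3*A^8 - 21*A^4 - 21 - 3*A^-4
  A^0 * (9 + 10*d^2 + d^4) = A^8 + 14*A^4 + 35 + 14*A^-4 + A^-8
  A^-2 * (12*d + 3*d^3) = -3*A^4 - 21 - 21*A^-4 - 3*A^-8
  A^-4 * (6*d^2) = 6 + 12*A^-4 + 6*A^-8
  A^-6 * (d^3) = -1 - 3*A^-4 - 3*A^-8 - A^-12
Summing the groups: <K> = -A^12 + A^8 - A^4 + 3 - A^-4 + A^-8 - A^-12

Answer: -A^12 + A^8 - A^4 + 3 - A^-4 + A^-8 - A^-12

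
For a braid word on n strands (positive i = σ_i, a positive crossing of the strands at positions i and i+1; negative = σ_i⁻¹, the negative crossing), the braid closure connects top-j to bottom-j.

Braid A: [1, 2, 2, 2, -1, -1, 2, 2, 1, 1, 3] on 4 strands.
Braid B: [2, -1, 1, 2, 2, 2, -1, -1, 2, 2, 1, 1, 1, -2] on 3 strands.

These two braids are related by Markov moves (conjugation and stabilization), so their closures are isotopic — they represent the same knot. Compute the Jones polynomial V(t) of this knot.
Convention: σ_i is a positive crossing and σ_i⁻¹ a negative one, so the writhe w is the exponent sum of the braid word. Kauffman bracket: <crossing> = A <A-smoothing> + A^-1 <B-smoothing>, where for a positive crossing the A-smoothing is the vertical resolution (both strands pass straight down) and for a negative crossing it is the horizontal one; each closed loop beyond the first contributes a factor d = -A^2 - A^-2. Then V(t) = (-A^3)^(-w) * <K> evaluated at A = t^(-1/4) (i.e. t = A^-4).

Markov-equivalent braids have isotopic closures, hence identical knot invariants. Strip the Markov moves from each word to reach a common short braid β, then compute V(t) once on β.
Braid A: s1 s2 s2 s2 s1^-1 s1^-1 s2 s2 s1 s1 s3 on 4 strands reduces by inverse Markov moves (closure unchanged at each step):
  Destabilize: the word has the form β·s3 where s3 occurs only as the final letter (β ∈ B_3); drop it and the last strand → 3 strands.
Reduced to β = s1 s2 s2 s2 s1^-1 s1^-1 s2 s2 s1 s1 on 3 strands, 10 crossings.
Braid B: s2 s1^-1 s1 s2 s2 s2 s1^-1 s1^-1 s2 s2 s1 s1 s1 s2^-1 on 3 strands reduces by inverse Markov moves (closure unchanged at each step):
  Deconjugate: the word is γ·β·γ⁻¹ with γ = s2 s1^-1 (prefix) and γ⁻¹ = s1 s2^-1 (suffix); strip both.
Reduced to β = s1 s2 s2 s2 s1^-1 s1^-1 s2 s2 s1 s1 on 3 strands, 10 crossings.
Both give the same β = s1 s2 s2 s2 s1^-1 s1^-1 s2 s2 s1 s1 on 3 strands, so one state sum suffices:
Braid: s1 s2 s2 s2 s1^-1 s1^-1 s2 s2 s1 s1 on 3 strands, 10 crossings.
Writhe w = (#positive) - (#negative) = 8 - 2 = 6.
Enumerate smoothing states for the bracket polynomial. There are 2^10 = 1024 states.
For each crossing: s=0 is the vertical smoothing, s=1 horizontal. Crossing k contributes A^(sign_k * (1 - 2*s_k)); loop factor d = -A^2 - A^-2.
Tabulate the states by total A-exponent and number of loops L (A-exp: L × count):
  A^10: L=3 ×1
  A^8: L=2 ×7, L=4 ×3
  A^6: L=1 ×10, L=3 ×32, L=5 ×3
  A^4: L=2 ×76, L=4 ×43, L=6 ×1
  A^2: L=1 ×51, L=3 ×132, L=5 ×27
  A^0: L=2 ×135, L=4 ×109, L=6 ×8
  A^-2: L=3 ×161, L=5 ×48, L=7 ×1
  A^-4: L=4 ×109, L=6 ×11
  A^-6: L=5 ×44, L=7 ×1
  A^-8: L=6 ×10
  A^-10: L=7 ×1
Each group contributes A^e * Σ count * d^(L-1):
Powers of d = -A^2 - A^-2: d^2 = A^4 + 2 + A^-4; d^3 = -A^6 - 3*A^2 - 3*A^-2 - A^-6; d^4 = A^8 + 4*A^4 + 6 + 4*A^-4 + A^-8; d^5 = -A^10 - 5*A^6 - 10*A^2 - 10*A^-2 - 5*A^-6 - A^-10; d^6 = A^12 + 6*A^8 + 15*A^4 + 20 + 15*A^-4 + 6*A^-8 + A^-12.
  A^10 * (d^2) = A^14 + 2*A^10 + A^6
  A^8 * (7*d + 3*d^3) = -3*A^14 - 16*A^10 - 16*A^6 - 3*A^2
  A^6 * (10 + 32*d^2 + 3*d^4) = 3*A^14 + 44*A^10 + 92*A^6 + 44*A^2 + 3*A^-2
  A^4 * (76*d + 43*d^3 + d^5) = -A^14 - 48*A^10 - 215*A^6 - 215*A^2 - 48*A^-2 - A^-6
  A^2 * (51 + 132*d^2 + 27*d^4) = 27*A^10 + 240*A^6 + 477*A^2 + 240*A^-2 + 27*A^-6
  A^0 * (135*d + 109*d^3 + 8*d^5) = -8*A^10 - 149*A^6 - 542*A^2 - 542*A^-2 - 149*A^-6 - 8*A^-10
  A^-2 * (161*d^2 + 48*d^4 + d^6) = A^10 + 54*A^6 + 368*A^2 + 630*A^-2 + 368*A^-6 + 54*A^-10 + A^-14
  A^-4 * (109*d^3 + 11*d^5) = -11*A^6 - 164*A^2 - 437*A^-2 - 437*A^-6 - 164*A^-10 - 11*A^-14
  A^-6 * (44*d^4 + d^6) = A^6 + 50*A^2 + 191*A^-2 + 284*A^-6 + 191*A^-10 + 50*A^-14 + A^-18
  A^-8 * (10*d^5) = -10*A^2 - 50*A^-2 - 100*A^-6 - 100*A^-10 - 50*A^-14 - 10*A^-18
  A^-10 * (d^6) = A^2 + 6*A^-2 + 15*A^-6 + 20*A^-10 + 15*A^-14 + 6*A^-18 + A^-22
Summing the groups: <K> = 2*A^10 - 3*A^6 + 6*A^2 - 7*A^-2 + 7*A^-6 - 7*A^-10 + 5*A^-14 - 3*A^-18 + A^-22
Normalise by the writhe: (-A^3)^(-w) = (-A^3)^(-6) = A^-18, so f(A) = A^-18 * <K> = 2*A^-8 - 3*A^-12 + 6*A^-16 - 7*A^-20 + 7*A^-24 - 7*A^-28 + 5*A^-32 - 3*A^-36 + A^-40.
Substitute A = t^(-1/4), i.e. A^e → t^(-e/4): V(t) = t^10 - 3*t^9 + 5*t^8 - 7*t^7 + 7*t^6 - 7*t^5 + 6*t^4 - 3*t^3 + 2*t^2

Answer: t^10 - 3*t^9 + 5*t^8 - 7*t^7 + 7*t^6 - 7*t^5 + 6*t^4 - 3*t^3 + 2*t^2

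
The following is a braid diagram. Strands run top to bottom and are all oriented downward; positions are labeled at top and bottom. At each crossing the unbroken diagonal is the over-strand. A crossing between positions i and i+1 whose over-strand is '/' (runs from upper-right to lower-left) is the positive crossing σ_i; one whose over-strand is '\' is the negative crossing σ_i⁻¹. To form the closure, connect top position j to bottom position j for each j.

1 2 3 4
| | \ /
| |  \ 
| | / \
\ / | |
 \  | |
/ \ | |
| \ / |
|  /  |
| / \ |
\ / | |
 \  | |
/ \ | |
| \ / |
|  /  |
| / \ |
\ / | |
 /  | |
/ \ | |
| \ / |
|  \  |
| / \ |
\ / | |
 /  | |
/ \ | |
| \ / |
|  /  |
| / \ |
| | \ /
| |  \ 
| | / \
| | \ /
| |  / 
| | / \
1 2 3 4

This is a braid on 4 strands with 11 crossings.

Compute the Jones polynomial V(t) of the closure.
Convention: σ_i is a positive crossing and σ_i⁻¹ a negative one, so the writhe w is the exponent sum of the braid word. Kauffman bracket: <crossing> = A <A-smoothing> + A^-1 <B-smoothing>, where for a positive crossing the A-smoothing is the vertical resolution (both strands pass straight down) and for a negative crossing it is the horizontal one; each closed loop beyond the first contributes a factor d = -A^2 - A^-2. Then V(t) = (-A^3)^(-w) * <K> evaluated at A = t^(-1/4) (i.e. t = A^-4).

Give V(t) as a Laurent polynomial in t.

Reading the diagram top to bottom ('/'-over between positions i,i+1 = s_i, '\'-over = s_i^-1): braid word = s3^-1 s1^-1 s2 s1^-1 s2 s1 s2^-1 s1 s2 s3^-1 s3.
The presented braid s3^-1 s1^-1 s2 s1^-1 s2 s1 s2^-1 s1 s2 s3^-1 s3 on 4 strands reduces by inverse Markov moves (closure unchanged at each step):
  Deconjugate: the word is γ·β·γ⁻¹ with γ = s3^-1 (prefix) and γ⁻¹ = s3 (suffix); strip both.
  Destabilize: the word has the form β·s3^-1 where s3^-1 occurs only as the final letter (β ∈ B_3); drop it and the last strand → 3 strands.
Reduced to β = s1^-1 s2 s1^-1 s2 s1 s2^-1 s1 s2 on 3 strands, 8 crossings.
Compute on β:
Braid: s1^-1 s2 s1^-1 s2 s1 s2^-1 s1 s2 on 3 strands, 8 crossings.
Writhe w = (#positive) - (#negative) = 5 - 3 = 2.
Computing the Kauffman bracket via state sum. There are 2^8 = 256 states.
Smooth each crossing (0=||, 1=⌣⌢); contribution A^(Σ sign_k(1-2s_k)) * d^(L-1).
Tabulate the states by total A-exponent and number of loops L (A-exp: L × count):
  A^8: L=2 ×1
  A^6: L=1 ×3, L=3 ×5
  A^4: L=2 ×22, L=4 ×6
  A^2: L=1 ×18, L=3 ×37, L=5 ×1
  A^0: L=2 ×58, L=4 ×12
  A^-2: L=1 ×24, L=3 ×31, L=5 ×1
  A^-4: L=2 ×23, L=4 ×5
  A^-6: L=3 ×8
  A^-8: L=4 ×1
Each group contributes A^e * Σ count * d^(L-1):
Powers of d = -A^2 - A^-2: d^2 = A^4 + 2 + A^-4; d^3 = -A^6 - 3*A^2 - 3*A^-2 - A^-6; d^4 = A^8 + 4*A^4 + 6 + 4*A^-4 + A^-8.
  A^8 * (d) = -A^10 - A^6
  A^6 * (3 + 5*d^2) = 5*A^10 + 13*A^6 + 5*A^2
  A^4 * (22*d + 6*d^3) = -6*A^10 - 40*A^6 - 40*A^2 - 6*A^-2
  A^2 * (18 + 37*d^2 + d^4) = A^10 + 41*A^6 + 98*A^2 + 41*A^-2 + A^-6
  A^0 * (58*d + 12*d^3) = -12*A^6 - 94*A^2 - 94*A^-2 - 12*A^-6
  A^-2 * (24 + 31*d^2 + d^4) = A^6 + 35*A^2 + 92*A^-2 + 35*A^-6 + A^-10
  A^-4 * (23*d + 5*d^3) = -5*A^2 - 38*A^-2 - 38*A^-6 - 5*A^-10
  A^-6 * (8*d^2) = 8*A^-2 + 16*A^-6 + 8*A^-10
  A^-8 * (d^3) = -A^-2 - 3*A^-6 - 3*A^-10 - A^-14
Summing the groups: <K> = -A^10 + 2*A^6 - A^2 + 2*A^-2 - A^-6 + A^-10 - A^-14
Normalise by the writhe: (-A^3)^(-w) = (-A^3)^(-2) = A^-6, so f(A) = A^-6 * <K> = -A^4 + 2 - A^-4 + 2*A^-8 - A^-12 + A^-16 - A^-20.
Substitute A = t^(-1/4), i.e. A^e → t^(-e/4): V(t) = -t^5 + t^4 - t^3 + 2*t^2 - t + 2 - t^-1

Answer: -t^5 + t^4 - t^3 + 2*t^2 - t + 2 - t^-1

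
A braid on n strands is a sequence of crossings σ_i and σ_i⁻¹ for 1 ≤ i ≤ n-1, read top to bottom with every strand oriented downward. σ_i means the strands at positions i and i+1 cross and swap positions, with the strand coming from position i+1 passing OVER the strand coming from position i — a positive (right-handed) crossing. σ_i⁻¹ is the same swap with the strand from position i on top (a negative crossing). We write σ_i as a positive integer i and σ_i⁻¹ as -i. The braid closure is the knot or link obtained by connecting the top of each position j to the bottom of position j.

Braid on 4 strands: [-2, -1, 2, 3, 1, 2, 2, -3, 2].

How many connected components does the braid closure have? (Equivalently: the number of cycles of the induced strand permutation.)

3

Derivation:
Track the strand permutation on 4 strands, starting from identity.
  step 1: s2^-1 swaps positions 2,3 -> [1 3 2 4]
  step 2: s1^-1 swaps positions 1,2 -> [3 1 2 4]
  step 3: s2 swaps positions 2,3 -> [3 2 1 4]
  step 4: s3 swaps positions 3,4 -> [3 2 4 1]
  step 5: s1 swaps positions 1,2 -> [2 3 4 1]
  step 6: s2 swaps positions 2,3 -> [2 4 3 1]
  step 7: s2 swaps positions 2,3 -> [2 3 4 1]
  step 8: s3^-1 swaps positions 3,4 -> [2 3 1 4]
  step 9: s2 swaps positions 2,3 -> [2 1 3 4]
Final permutation (position -> original strand): [2 1 3 4]
Closure components = cycle count of this permutation = 3.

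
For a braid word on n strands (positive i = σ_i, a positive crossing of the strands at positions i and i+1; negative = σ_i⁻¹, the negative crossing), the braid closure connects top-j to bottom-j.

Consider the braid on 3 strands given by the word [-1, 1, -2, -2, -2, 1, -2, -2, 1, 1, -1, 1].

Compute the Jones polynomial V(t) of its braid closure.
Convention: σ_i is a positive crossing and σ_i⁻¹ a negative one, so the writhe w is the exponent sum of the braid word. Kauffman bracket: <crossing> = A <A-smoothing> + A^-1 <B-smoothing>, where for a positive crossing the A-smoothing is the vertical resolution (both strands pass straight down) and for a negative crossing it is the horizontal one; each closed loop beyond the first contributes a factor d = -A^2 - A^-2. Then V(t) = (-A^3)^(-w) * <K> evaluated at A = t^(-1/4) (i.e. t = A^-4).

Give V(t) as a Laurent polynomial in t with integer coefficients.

The presented braid s1^-1 s1 s2^-1 s2^-1 s2^-1 s1 s2^-1 s2^-1 s1 s1 s1^-1 s1 on 3 strands reduces by inverse Markov moves (closure unchanged at each step):
  Deconjugate: the word is γ·β·γ⁻¹ with γ = s1^-1 s1 (prefix) and γ⁻¹ = s1^-1 s1 (suffix); strip both.
Reduced to β = s2^-1 s2^-1 s2^-1 s1 s2^-1 s2^-1 s1 s1 on 3 strands, 8 crossings.
Compute on β:
Braid: s2^-1 s2^-1 s2^-1 s1 s2^-1 s2^-1 s1 s1 on 3 strands, 8 crossings.
Writhe w = (#positive) - (#negative) = 3 - 5 = -2.
Enumerate smoothing states for the bracket polynomial. There are 2^8 = 256 states.
Each crossing splits two ways (0=vertical, 1=horizontal). The state's weight is A^(#A-smoothings - #B-smoothings) * d^(loops - 1).
Tabulate the states by total A-exponent and number of loops L (A-exp: L × count):
  A^8: L=6 ×1
  A^6: L=5 ×8
  A^4: L=4 ×27, L=6 ×1
  A^2: L=3 ×50, L=5 ×6
  A^0: L=2 ×53, L=4 ×17
  A^-2: L=1 ×27, L=3 ×28, L=5 ×1
  A^-4: L=2 ×24, L=4 ×4
  A^-6: L=3 ×8
  A^-8: L=4 ×1
Each group contributes A^e * Σ count * d^(L-1):
Powers of d = -A^2 - A^-2: d^2 = A^4 + 2 + A^-4; d^3 = -A^6 - 3*A^2 - 3*A^-2 - A^-6; d^4 = A^8 + 4*A^4 + 6 + 4*A^-4 + A^-8; d^5 = -A^10 - 5*A^6 - 10*A^2 - 10*A^-2 - 5*A^-6 - A^-10.
  A^8 * (d^5) = -A^18 - 5*A^14 - 10*A^10 - 10*A^6 - 5*A^2 - A^-2
  A^6 * (8*d^4) = 8*A^14 + 32*A^10 + 48*A^6 + 32*A^2 + 8*A^-2
  A^4 * (27*d^3 + d^5) = -A^14 - 32*A^10 - 91*A^6 - 91*A^2 - 32*A^-2 - A^-6
  A^2 * (50*d^2 + 6*d^4) = 6*A^10 + 74*A^6 + 136*A^2 + 74*A^-2 + 6*A^-6
  A^0 * (53*d + 17*d^3) = -17*A^6 - 104*A^2 - 104*A^-2 - 17*A^-6
  A^-2 * (27 + 28*d^2 + d^4) = A^6 + 32*A^2 + 89*A^-2 + 32*A^-6 + A^-10
  A^-4 * (24*d + 4*d^3) = -4*A^2 - 36*A^-2 - 36*A^-6 - 4*A^-10
  A^-6 * (8*d^2) = 8*A^-2 + 16*A^-6 + 8*A^-10
  A^-8 * (d^3) = -A^-2 - 3*A^-6 - 3*A^-10 - A^-14
Summing the groups: <K> = -A^18 + 2*A^14 - 4*A^10 + 5*A^6 - 4*A^2 + 5*A^-2 - 3*A^-6 + 2*A^-10 - A^-14
Normalise by the writhe: (-A^3)^(-w) = (-A^3)^(2) = A^6, so f(A) = A^6 * <K> = -A^24 + 2*A^20 - 4*A^16 + 5*A^12 - 4*A^8 + 5*A^4 - 3 + 2*A^-4 - A^-8.
Substitute A = t^(-1/4), i.e. A^e → t^(-e/4): V(t) = -t^2 + 2*t - 3 + 5*t^-1 - 4*t^-2 + 5*t^-3 - 4*t^-4 + 2*t^-5 - t^-6

Answer: -t^2 + 2*t - 3 + 5*t^-1 - 4*t^-2 + 5*t^-3 - 4*t^-4 + 2*t^-5 - t^-6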